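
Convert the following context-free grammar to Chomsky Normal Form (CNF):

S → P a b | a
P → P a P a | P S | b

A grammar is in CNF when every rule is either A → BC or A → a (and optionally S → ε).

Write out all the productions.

TA → a; TB → b; S → a; P → b; S → P X0; X0 → TA TB; P → P X1; X1 → TA X2; X2 → P TA; P → P S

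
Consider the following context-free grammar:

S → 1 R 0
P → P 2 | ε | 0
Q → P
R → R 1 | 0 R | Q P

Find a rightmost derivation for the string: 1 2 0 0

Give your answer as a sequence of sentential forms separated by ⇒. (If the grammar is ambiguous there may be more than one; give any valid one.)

S ⇒ 1 R 0 ⇒ 1 Q P 0 ⇒ 1 Q 0 0 ⇒ 1 P 0 0 ⇒ 1 P 2 0 0 ⇒ 1 2 0 0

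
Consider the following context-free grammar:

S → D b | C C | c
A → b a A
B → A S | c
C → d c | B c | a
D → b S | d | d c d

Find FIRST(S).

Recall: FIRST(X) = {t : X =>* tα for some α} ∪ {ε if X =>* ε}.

We compute FIRST(S) using the standard algorithm.
FIRST(A) = {b}
FIRST(B) = {b, c}
FIRST(C) = {a, b, c, d}
FIRST(D) = {b, d}
FIRST(S) = {a, b, c, d}
Therefore, FIRST(S) = {a, b, c, d}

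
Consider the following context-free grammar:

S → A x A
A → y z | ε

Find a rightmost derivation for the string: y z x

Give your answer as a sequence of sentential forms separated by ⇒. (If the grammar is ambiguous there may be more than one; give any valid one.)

S ⇒ A x A ⇒ A x ⇒ y z x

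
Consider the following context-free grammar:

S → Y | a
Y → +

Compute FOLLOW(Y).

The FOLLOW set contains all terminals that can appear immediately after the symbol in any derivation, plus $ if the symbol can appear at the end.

We compute FOLLOW(Y) using the standard algorithm.
FOLLOW(S) starts with {$}.
FIRST(S) = {+, a}
FIRST(Y) = {+}
FOLLOW(S) = {$}
FOLLOW(Y) = {$}
Therefore, FOLLOW(Y) = {$}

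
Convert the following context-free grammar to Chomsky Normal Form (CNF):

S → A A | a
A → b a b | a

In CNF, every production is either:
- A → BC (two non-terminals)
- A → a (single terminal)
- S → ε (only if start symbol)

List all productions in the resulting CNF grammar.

S → a; TB → b; TA → a; A → a; S → A A; A → TB X0; X0 → TA TB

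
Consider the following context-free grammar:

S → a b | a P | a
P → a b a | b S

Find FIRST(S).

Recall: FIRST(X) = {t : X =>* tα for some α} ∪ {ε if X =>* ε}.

We compute FIRST(S) using the standard algorithm.
FIRST(P) = {a, b}
FIRST(S) = {a}
Therefore, FIRST(S) = {a}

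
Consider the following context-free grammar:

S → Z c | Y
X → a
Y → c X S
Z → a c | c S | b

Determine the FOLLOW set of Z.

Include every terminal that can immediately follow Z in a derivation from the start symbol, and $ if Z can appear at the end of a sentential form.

We compute FOLLOW(Z) using the standard algorithm.
FOLLOW(S) starts with {$}.
FIRST(S) = {a, b, c}
FIRST(X) = {a}
FIRST(Y) = {c}
FIRST(Z) = {a, b, c}
FOLLOW(S) = {$, c}
FOLLOW(X) = {a, b, c}
FOLLOW(Y) = {$, c}
FOLLOW(Z) = {c}
Therefore, FOLLOW(Z) = {c}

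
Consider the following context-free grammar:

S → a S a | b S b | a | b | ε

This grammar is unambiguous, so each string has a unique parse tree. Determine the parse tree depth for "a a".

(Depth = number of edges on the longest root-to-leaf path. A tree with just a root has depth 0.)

2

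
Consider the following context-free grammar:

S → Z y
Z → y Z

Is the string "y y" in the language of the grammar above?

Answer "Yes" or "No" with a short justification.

No - no valid derivation exists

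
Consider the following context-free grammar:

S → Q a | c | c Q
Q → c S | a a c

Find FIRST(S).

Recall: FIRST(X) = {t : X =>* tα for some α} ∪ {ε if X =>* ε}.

We compute FIRST(S) using the standard algorithm.
FIRST(Q) = {a, c}
FIRST(S) = {a, c}
Therefore, FIRST(S) = {a, c}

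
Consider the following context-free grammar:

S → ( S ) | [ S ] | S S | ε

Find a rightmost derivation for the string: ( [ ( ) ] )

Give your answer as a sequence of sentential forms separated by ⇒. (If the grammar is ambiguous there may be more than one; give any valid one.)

S ⇒ ( S ) ⇒ ( [ S ] ) ⇒ ( [ ( S ) ] ) ⇒ ( [ ( ) ] )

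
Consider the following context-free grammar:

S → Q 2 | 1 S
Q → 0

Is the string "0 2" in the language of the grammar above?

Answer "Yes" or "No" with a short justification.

Yes - a valid derivation exists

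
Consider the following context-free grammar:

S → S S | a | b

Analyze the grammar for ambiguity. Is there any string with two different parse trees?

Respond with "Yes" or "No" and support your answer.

Yes - the string 'b b b b' has two distinct parse trees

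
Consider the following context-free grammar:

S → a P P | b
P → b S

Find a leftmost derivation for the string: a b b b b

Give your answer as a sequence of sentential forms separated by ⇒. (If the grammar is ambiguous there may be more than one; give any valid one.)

S ⇒ a P P ⇒ a b S P ⇒ a b b P ⇒ a b b b S ⇒ a b b b b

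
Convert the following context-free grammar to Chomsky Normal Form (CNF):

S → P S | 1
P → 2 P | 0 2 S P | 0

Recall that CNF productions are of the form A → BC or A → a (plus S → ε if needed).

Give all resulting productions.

S → 1; T2 → 2; T0 → 0; P → 0; S → P S; P → T2 P; P → T0 X0; X0 → T2 X1; X1 → S P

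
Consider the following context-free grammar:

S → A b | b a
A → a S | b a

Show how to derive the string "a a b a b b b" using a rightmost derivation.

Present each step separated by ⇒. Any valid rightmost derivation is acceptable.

S ⇒ A b ⇒ a S b ⇒ a A b b ⇒ a a S b b ⇒ a a A b b b ⇒ a a b a b b b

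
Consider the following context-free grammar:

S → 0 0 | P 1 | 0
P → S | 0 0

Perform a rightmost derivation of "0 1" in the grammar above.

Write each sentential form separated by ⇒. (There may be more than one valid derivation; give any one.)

S ⇒ P 1 ⇒ S 1 ⇒ 0 1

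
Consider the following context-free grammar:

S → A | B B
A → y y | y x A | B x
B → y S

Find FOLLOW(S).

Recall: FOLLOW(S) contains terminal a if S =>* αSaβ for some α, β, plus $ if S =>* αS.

We compute FOLLOW(S) using the standard algorithm.
FOLLOW(S) starts with {$}.
FIRST(A) = {y}
FIRST(B) = {y}
FIRST(S) = {y}
FOLLOW(A) = {$, x, y}
FOLLOW(B) = {$, x, y}
FOLLOW(S) = {$, x, y}
Therefore, FOLLOW(S) = {$, x, y}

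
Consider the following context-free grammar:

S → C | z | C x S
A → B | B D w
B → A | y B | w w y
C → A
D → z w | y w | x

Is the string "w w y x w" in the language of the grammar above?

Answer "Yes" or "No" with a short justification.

Yes - a valid derivation exists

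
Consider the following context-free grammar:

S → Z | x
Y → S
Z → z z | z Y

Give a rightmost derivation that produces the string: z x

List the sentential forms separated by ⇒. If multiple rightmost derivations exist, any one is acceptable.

S ⇒ Z ⇒ z Y ⇒ z S ⇒ z x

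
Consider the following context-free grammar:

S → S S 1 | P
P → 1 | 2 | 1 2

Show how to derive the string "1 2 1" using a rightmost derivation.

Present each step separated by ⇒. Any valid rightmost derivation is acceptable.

S ⇒ S S 1 ⇒ S P 1 ⇒ S 2 1 ⇒ P 2 1 ⇒ 1 2 1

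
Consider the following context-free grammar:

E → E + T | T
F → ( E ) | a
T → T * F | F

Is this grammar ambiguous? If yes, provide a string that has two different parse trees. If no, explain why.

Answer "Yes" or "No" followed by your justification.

No - the grammar is unambiguous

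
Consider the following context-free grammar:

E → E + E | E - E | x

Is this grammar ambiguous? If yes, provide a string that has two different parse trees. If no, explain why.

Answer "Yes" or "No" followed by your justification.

Yes - the string 'x + x - x - x' has two distinct leftmost derivations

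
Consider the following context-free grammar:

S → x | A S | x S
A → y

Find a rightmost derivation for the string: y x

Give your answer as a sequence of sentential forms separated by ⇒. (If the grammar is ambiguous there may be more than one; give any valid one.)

S ⇒ A S ⇒ A x ⇒ y x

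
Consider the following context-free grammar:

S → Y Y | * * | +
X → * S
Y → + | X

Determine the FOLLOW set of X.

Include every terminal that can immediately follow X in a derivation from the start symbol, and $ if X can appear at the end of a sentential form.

We compute FOLLOW(X) using the standard algorithm.
FOLLOW(S) starts with {$}.
FIRST(S) = {*, +}
FIRST(X) = {*}
FIRST(Y) = {*, +}
FOLLOW(S) = {$, *, +}
FOLLOW(X) = {$, *, +}
FOLLOW(Y) = {$, *, +}
Therefore, FOLLOW(X) = {$, *, +}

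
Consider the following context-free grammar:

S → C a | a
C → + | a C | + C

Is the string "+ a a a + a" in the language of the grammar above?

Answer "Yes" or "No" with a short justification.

Yes - a valid derivation exists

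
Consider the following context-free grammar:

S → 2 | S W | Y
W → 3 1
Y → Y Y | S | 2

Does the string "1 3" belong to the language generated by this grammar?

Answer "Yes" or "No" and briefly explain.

No - no valid derivation exists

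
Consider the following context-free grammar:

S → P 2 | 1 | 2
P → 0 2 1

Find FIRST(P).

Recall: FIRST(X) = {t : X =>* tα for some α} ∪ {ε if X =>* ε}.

We compute FIRST(P) using the standard algorithm.
FIRST(P) = {0}
FIRST(S) = {0, 1, 2}
Therefore, FIRST(P) = {0}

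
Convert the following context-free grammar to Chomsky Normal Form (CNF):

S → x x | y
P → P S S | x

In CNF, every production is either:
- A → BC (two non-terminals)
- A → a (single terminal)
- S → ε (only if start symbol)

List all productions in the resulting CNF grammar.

TX → x; S → y; P → x; S → TX TX; P → P X0; X0 → S S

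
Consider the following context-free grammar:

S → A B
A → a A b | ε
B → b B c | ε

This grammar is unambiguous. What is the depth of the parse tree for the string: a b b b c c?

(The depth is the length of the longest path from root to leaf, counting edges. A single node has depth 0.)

4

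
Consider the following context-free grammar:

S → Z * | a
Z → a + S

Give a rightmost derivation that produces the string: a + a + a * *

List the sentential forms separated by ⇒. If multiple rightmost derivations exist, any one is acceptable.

S ⇒ Z * ⇒ a + S * ⇒ a + Z * * ⇒ a + a + S * * ⇒ a + a + a * *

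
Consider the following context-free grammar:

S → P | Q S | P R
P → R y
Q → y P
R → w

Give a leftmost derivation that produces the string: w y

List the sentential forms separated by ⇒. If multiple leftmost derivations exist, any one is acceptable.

S ⇒ P ⇒ R y ⇒ w y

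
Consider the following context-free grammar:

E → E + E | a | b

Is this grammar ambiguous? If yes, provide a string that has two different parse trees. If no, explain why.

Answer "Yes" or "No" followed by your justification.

Yes - the string 'a + b + a + a' has two distinct leftmost derivations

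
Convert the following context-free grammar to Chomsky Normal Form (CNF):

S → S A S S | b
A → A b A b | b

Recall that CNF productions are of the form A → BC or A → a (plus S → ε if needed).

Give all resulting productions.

S → b; TB → b; A → b; S → S X0; X0 → A X1; X1 → S S; A → A X2; X2 → TB X3; X3 → A TB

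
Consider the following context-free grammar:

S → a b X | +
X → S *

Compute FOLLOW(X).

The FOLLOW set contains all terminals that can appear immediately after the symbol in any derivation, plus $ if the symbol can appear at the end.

We compute FOLLOW(X) using the standard algorithm.
FOLLOW(S) starts with {$}.
FIRST(S) = {+, a}
FIRST(X) = {+, a}
FOLLOW(S) = {$, *}
FOLLOW(X) = {$, *}
Therefore, FOLLOW(X) = {$, *}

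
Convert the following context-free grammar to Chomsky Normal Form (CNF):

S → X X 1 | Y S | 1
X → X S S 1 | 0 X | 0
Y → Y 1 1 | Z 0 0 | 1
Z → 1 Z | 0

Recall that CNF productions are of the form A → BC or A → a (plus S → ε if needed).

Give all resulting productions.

T1 → 1; S → 1; T0 → 0; X → 0; Y → 1; Z → 0; S → X X0; X0 → X T1; S → Y S; X → X X1; X1 → S X2; X2 → S T1; X → T0 X; Y → Y X3; X3 → T1 T1; Y → Z X4; X4 → T0 T0; Z → T1 Z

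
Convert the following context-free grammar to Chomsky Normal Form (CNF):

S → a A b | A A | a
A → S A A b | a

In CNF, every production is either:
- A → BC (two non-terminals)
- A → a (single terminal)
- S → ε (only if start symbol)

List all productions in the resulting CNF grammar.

TA → a; TB → b; S → a; A → a; S → TA X0; X0 → A TB; S → A A; A → S X1; X1 → A X2; X2 → A TB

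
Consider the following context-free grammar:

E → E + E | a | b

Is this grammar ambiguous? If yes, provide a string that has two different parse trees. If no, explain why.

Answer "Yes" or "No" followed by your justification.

Yes - the string 'b + a + a + a' has two distinct leftmost derivations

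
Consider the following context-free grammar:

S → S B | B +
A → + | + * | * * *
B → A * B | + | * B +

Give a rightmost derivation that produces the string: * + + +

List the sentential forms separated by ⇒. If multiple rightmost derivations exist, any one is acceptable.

S ⇒ B + ⇒ * B + + ⇒ * + + +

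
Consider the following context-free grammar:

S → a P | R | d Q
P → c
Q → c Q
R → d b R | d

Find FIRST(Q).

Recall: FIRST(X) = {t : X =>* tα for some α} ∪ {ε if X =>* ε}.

We compute FIRST(Q) using the standard algorithm.
FIRST(P) = {c}
FIRST(Q) = {c}
FIRST(R) = {d}
FIRST(S) = {a, d}
Therefore, FIRST(Q) = {c}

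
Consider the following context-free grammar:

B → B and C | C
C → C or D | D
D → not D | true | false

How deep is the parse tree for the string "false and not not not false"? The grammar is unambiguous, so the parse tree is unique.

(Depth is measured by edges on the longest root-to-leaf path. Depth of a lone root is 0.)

6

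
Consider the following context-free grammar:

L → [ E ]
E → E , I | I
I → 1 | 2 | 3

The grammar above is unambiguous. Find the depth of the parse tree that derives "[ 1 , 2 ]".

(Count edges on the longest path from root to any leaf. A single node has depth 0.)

4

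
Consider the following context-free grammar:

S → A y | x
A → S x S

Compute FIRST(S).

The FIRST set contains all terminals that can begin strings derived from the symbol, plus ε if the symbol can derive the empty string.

We compute FIRST(S) using the standard algorithm.
FIRST(A) = {x}
FIRST(S) = {x}
Therefore, FIRST(S) = {x}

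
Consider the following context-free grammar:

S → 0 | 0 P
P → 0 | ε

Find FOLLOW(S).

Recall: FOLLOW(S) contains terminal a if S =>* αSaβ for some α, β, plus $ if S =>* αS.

We compute FOLLOW(S) using the standard algorithm.
FOLLOW(S) starts with {$}.
FIRST(P) = {0, ε}
FIRST(S) = {0}
FOLLOW(P) = {$}
FOLLOW(S) = {$}
Therefore, FOLLOW(S) = {$}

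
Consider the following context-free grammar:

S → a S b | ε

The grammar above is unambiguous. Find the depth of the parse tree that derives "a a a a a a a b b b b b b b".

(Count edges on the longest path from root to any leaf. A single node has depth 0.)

8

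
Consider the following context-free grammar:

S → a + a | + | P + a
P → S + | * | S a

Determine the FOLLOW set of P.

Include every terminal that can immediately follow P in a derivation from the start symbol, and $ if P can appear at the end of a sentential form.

We compute FOLLOW(P) using the standard algorithm.
FOLLOW(S) starts with {$}.
FIRST(P) = {*, +, a}
FIRST(S) = {*, +, a}
FOLLOW(P) = {+}
FOLLOW(S) = {$, +, a}
Therefore, FOLLOW(P) = {+}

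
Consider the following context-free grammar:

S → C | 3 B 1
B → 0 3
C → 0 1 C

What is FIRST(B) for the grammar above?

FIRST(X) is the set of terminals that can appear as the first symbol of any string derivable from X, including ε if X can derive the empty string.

We compute FIRST(B) using the standard algorithm.
FIRST(B) = {0}
FIRST(C) = {0}
FIRST(S) = {0, 3}
Therefore, FIRST(B) = {0}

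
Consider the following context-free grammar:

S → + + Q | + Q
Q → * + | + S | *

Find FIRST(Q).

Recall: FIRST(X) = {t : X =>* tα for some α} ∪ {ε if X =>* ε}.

We compute FIRST(Q) using the standard algorithm.
FIRST(Q) = {*, +}
FIRST(S) = {+}
Therefore, FIRST(Q) = {*, +}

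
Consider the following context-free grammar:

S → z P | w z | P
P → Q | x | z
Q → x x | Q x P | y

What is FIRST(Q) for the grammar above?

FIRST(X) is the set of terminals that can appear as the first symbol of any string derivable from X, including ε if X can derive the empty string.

We compute FIRST(Q) using the standard algorithm.
FIRST(P) = {x, y, z}
FIRST(Q) = {x, y}
FIRST(S) = {w, x, y, z}
Therefore, FIRST(Q) = {x, y}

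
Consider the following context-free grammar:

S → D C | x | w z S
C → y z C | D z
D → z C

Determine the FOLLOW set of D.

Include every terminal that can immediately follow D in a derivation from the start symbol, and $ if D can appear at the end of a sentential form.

We compute FOLLOW(D) using the standard algorithm.
FOLLOW(S) starts with {$}.
FIRST(C) = {y, z}
FIRST(D) = {z}
FIRST(S) = {w, x, z}
FOLLOW(C) = {$, y, z}
FOLLOW(D) = {y, z}
FOLLOW(S) = {$}
Therefore, FOLLOW(D) = {y, z}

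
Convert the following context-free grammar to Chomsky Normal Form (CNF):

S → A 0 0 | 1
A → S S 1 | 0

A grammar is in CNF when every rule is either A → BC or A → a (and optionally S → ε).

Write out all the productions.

T0 → 0; S → 1; T1 → 1; A → 0; S → A X0; X0 → T0 T0; A → S X1; X1 → S T1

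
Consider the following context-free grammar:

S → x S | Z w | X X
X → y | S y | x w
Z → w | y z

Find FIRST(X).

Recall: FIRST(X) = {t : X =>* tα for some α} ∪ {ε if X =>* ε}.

We compute FIRST(X) using the standard algorithm.
FIRST(S) = {w, x, y}
FIRST(X) = {w, x, y}
FIRST(Z) = {w, y}
Therefore, FIRST(X) = {w, x, y}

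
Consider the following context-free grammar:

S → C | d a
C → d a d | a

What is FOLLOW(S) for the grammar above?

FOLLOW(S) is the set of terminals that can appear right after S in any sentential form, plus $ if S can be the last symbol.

We compute FOLLOW(S) using the standard algorithm.
FOLLOW(S) starts with {$}.
FIRST(C) = {a, d}
FIRST(S) = {a, d}
FOLLOW(C) = {$}
FOLLOW(S) = {$}
Therefore, FOLLOW(S) = {$}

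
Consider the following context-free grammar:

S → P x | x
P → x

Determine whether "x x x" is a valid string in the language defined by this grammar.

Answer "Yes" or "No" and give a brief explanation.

No - no valid derivation exists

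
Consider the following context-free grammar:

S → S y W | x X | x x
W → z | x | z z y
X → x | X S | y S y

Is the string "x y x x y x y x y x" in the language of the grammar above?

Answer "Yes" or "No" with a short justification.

No - no valid derivation exists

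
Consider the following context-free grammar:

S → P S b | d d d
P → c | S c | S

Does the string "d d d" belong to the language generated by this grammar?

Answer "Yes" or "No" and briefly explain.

Yes - a valid derivation exists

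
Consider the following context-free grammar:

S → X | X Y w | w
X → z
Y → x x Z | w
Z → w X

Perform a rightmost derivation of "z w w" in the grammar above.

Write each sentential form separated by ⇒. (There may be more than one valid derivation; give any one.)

S ⇒ X Y w ⇒ X w w ⇒ z w w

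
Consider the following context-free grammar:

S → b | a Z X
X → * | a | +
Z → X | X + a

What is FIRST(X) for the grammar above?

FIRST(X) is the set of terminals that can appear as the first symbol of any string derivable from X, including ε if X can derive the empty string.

We compute FIRST(X) using the standard algorithm.
FIRST(S) = {a, b}
FIRST(X) = {*, +, a}
FIRST(Z) = {*, +, a}
Therefore, FIRST(X) = {*, +, a}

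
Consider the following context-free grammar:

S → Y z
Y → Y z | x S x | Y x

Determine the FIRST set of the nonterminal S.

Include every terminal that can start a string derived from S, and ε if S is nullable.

We compute FIRST(S) using the standard algorithm.
FIRST(S) = {x}
FIRST(Y) = {x}
Therefore, FIRST(S) = {x}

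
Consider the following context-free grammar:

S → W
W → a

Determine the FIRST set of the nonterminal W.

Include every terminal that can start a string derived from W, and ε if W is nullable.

We compute FIRST(W) using the standard algorithm.
FIRST(S) = {a}
FIRST(W) = {a}
Therefore, FIRST(W) = {a}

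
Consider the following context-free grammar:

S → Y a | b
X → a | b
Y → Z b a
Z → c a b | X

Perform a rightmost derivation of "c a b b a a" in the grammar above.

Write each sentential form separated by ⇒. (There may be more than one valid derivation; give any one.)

S ⇒ Y a ⇒ Z b a a ⇒ c a b b a a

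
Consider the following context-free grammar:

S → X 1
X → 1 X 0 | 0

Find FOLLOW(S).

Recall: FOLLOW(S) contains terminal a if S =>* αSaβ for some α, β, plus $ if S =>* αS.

We compute FOLLOW(S) using the standard algorithm.
FOLLOW(S) starts with {$}.
FIRST(S) = {0, 1}
FIRST(X) = {0, 1}
FOLLOW(S) = {$}
FOLLOW(X) = {0, 1}
Therefore, FOLLOW(S) = {$}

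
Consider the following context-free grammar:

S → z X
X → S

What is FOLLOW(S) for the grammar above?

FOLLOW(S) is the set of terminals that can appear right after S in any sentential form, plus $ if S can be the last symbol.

We compute FOLLOW(S) using the standard algorithm.
FOLLOW(S) starts with {$}.
FIRST(S) = {z}
FIRST(X) = {z}
FOLLOW(S) = {$}
FOLLOW(X) = {$}
Therefore, FOLLOW(S) = {$}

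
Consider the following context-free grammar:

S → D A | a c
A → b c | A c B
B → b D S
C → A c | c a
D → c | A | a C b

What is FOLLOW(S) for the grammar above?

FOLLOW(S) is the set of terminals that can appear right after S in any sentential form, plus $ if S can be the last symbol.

We compute FOLLOW(S) using the standard algorithm.
FOLLOW(S) starts with {$}.
FIRST(A) = {b}
FIRST(B) = {b}
FIRST(C) = {b, c}
FIRST(D) = {a, b, c}
FIRST(S) = {a, b, c}
FOLLOW(A) = {$, a, b, c}
FOLLOW(B) = {$, a, b, c}
FOLLOW(C) = {b}
FOLLOW(D) = {a, b, c}
FOLLOW(S) = {$, a, b, c}
Therefore, FOLLOW(S) = {$, a, b, c}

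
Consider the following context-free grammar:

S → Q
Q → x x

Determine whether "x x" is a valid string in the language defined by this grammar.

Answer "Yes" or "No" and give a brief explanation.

Yes - a valid derivation exists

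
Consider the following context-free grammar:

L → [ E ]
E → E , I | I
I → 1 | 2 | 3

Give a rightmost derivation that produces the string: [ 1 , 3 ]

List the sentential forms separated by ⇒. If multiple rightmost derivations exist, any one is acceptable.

L ⇒ [ E ] ⇒ [ E , I ] ⇒ [ E , 3 ] ⇒ [ I , 3 ] ⇒ [ 1 , 3 ]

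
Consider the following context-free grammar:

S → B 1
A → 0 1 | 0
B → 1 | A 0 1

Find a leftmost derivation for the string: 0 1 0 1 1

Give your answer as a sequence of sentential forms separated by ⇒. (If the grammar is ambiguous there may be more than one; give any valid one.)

S ⇒ B 1 ⇒ A 0 1 1 ⇒ 0 1 0 1 1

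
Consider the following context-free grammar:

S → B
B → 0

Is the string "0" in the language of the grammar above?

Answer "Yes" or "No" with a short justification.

Yes - a valid derivation exists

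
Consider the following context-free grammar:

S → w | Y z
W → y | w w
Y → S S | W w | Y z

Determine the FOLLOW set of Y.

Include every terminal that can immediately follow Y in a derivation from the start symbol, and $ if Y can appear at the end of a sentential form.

We compute FOLLOW(Y) using the standard algorithm.
FOLLOW(S) starts with {$}.
FIRST(S) = {w, y}
FIRST(W) = {w, y}
FIRST(Y) = {w, y}
FOLLOW(S) = {$, w, y, z}
FOLLOW(W) = {w}
FOLLOW(Y) = {z}
Therefore, FOLLOW(Y) = {z}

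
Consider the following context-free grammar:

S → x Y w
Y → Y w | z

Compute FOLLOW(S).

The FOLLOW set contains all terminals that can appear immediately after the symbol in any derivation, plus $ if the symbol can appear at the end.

We compute FOLLOW(S) using the standard algorithm.
FOLLOW(S) starts with {$}.
FIRST(S) = {x}
FIRST(Y) = {z}
FOLLOW(S) = {$}
FOLLOW(Y) = {w}
Therefore, FOLLOW(S) = {$}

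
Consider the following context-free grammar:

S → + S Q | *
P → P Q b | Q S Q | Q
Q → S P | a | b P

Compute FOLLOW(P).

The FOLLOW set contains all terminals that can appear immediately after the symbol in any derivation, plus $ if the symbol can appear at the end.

We compute FOLLOW(P) using the standard algorithm.
FOLLOW(S) starts with {$}.
FIRST(P) = {*, +, a, b}
FIRST(Q) = {*, +, a, b}
FIRST(S) = {*, +}
FOLLOW(P) = {$, *, +, a, b}
FOLLOW(Q) = {$, *, +, a, b}
FOLLOW(S) = {$, *, +, a, b}
Therefore, FOLLOW(P) = {$, *, +, a, b}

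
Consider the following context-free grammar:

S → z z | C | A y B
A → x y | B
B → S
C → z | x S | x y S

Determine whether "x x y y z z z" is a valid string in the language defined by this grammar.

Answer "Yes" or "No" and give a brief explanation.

No - no valid derivation exists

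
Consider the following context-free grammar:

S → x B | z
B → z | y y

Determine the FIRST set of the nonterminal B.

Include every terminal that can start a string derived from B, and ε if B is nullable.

We compute FIRST(B) using the standard algorithm.
FIRST(B) = {y, z}
FIRST(S) = {x, z}
Therefore, FIRST(B) = {y, z}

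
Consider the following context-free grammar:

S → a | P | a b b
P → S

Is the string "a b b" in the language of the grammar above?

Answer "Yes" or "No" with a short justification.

Yes - a valid derivation exists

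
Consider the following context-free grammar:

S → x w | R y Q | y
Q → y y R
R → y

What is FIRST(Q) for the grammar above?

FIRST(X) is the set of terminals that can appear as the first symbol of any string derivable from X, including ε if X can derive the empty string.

We compute FIRST(Q) using the standard algorithm.
FIRST(Q) = {y}
FIRST(R) = {y}
FIRST(S) = {x, y}
Therefore, FIRST(Q) = {y}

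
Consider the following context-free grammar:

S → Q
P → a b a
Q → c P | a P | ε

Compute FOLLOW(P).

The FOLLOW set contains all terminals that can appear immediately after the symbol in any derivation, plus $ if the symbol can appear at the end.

We compute FOLLOW(P) using the standard algorithm.
FOLLOW(S) starts with {$}.
FIRST(P) = {a}
FIRST(Q) = {a, c, ε}
FIRST(S) = {a, c, ε}
FOLLOW(P) = {$}
FOLLOW(Q) = {$}
FOLLOW(S) = {$}
Therefore, FOLLOW(P) = {$}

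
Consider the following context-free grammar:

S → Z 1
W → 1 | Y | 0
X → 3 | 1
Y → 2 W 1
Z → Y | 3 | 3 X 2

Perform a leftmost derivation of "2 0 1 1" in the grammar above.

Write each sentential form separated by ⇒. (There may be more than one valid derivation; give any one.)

S ⇒ Z 1 ⇒ Y 1 ⇒ 2 W 1 1 ⇒ 2 0 1 1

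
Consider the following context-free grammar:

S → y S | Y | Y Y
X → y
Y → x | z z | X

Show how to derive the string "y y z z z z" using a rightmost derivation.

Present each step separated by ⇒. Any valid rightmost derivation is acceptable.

S ⇒ y S ⇒ y y S ⇒ y y Y Y ⇒ y y Y z z ⇒ y y z z z z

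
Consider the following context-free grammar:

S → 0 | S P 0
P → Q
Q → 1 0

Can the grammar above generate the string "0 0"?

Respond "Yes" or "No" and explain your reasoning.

No - no valid derivation exists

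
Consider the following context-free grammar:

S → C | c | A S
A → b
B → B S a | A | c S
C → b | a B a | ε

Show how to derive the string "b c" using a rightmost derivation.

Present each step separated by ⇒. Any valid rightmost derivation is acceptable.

S ⇒ A S ⇒ A c ⇒ b c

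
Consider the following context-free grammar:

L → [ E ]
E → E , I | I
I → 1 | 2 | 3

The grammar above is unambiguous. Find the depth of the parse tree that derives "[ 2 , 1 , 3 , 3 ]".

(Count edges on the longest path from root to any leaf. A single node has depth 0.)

6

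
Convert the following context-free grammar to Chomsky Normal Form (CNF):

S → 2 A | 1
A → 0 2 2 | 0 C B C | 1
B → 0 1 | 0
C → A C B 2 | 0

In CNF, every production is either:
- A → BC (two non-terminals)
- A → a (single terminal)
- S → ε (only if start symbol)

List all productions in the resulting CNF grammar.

T2 → 2; S → 1; T0 → 0; A → 1; T1 → 1; B → 0; C → 0; S → T2 A; A → T0 X0; X0 → T2 T2; A → T0 X1; X1 → C X2; X2 → B C; B → T0 T1; C → A X3; X3 → C X4; X4 → B T2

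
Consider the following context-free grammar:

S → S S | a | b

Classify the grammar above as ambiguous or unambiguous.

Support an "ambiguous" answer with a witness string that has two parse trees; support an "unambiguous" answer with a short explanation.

Ambiguous - the string 'a b a a' has two distinct parse trees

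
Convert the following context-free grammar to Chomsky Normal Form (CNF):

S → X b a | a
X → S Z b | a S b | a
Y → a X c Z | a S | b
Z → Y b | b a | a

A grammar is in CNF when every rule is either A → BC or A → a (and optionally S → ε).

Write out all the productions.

TB → b; TA → a; S → a; X → a; TC → c; Y → b; Z → a; S → X X0; X0 → TB TA; X → S X1; X1 → Z TB; X → TA X2; X2 → S TB; Y → TA X3; X3 → X X4; X4 → TC Z; Y → TA S; Z → Y TB; Z → TB TA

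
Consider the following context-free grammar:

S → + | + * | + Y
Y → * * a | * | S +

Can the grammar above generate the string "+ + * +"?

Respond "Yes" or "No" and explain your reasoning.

Yes - a valid derivation exists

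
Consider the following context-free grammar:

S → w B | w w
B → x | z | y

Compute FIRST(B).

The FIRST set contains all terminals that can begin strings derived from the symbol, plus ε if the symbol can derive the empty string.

We compute FIRST(B) using the standard algorithm.
FIRST(B) = {x, y, z}
FIRST(S) = {w}
Therefore, FIRST(B) = {x, y, z}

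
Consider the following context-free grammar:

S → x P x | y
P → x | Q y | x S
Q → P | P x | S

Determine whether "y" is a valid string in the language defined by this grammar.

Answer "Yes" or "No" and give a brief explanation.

Yes - a valid derivation exists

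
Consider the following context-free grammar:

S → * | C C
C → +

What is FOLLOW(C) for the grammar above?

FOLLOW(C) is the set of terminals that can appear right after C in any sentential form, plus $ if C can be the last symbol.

We compute FOLLOW(C) using the standard algorithm.
FOLLOW(S) starts with {$}.
FIRST(C) = {+}
FIRST(S) = {*, +}
FOLLOW(C) = {$, +}
FOLLOW(S) = {$}
Therefore, FOLLOW(C) = {$, +}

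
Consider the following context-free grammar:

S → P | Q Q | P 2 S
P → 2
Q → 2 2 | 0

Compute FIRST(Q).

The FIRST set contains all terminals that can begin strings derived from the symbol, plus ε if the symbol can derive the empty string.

We compute FIRST(Q) using the standard algorithm.
FIRST(P) = {2}
FIRST(Q) = {0, 2}
FIRST(S) = {0, 2}
Therefore, FIRST(Q) = {0, 2}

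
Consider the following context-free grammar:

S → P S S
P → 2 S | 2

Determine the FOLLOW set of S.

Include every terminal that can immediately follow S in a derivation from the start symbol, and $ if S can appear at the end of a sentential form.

We compute FOLLOW(S) using the standard algorithm.
FOLLOW(S) starts with {$}.
FIRST(P) = {2}
FIRST(S) = {2}
FOLLOW(P) = {2}
FOLLOW(S) = {$, 2}
Therefore, FOLLOW(S) = {$, 2}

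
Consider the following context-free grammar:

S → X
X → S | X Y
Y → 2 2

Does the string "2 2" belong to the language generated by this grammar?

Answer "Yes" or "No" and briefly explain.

No - no valid derivation exists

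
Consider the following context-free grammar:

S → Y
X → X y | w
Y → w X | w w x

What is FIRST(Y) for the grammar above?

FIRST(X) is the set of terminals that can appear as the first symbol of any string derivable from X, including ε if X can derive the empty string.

We compute FIRST(Y) using the standard algorithm.
FIRST(S) = {w}
FIRST(X) = {w}
FIRST(Y) = {w}
Therefore, FIRST(Y) = {w}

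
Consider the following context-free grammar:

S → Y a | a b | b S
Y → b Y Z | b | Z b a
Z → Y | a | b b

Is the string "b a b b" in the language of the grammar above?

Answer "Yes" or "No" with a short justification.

No - no valid derivation exists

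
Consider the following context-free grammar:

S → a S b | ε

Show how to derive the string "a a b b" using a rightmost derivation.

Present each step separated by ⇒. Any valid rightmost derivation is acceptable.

S ⇒ a S b ⇒ a a S b b ⇒ a a b b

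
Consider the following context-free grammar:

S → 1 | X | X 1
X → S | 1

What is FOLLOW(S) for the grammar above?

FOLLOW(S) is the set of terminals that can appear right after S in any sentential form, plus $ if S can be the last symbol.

We compute FOLLOW(S) using the standard algorithm.
FOLLOW(S) starts with {$}.
FIRST(S) = {1}
FIRST(X) = {1}
FOLLOW(S) = {$, 1}
FOLLOW(X) = {$, 1}
Therefore, FOLLOW(S) = {$, 1}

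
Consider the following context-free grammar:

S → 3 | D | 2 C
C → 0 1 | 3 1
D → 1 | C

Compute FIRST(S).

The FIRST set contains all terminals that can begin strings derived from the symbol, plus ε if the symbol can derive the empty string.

We compute FIRST(S) using the standard algorithm.
FIRST(C) = {0, 3}
FIRST(D) = {0, 1, 3}
FIRST(S) = {0, 1, 2, 3}
Therefore, FIRST(S) = {0, 1, 2, 3}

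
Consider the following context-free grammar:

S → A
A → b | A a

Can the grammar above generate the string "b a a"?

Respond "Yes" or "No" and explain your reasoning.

Yes - a valid derivation exists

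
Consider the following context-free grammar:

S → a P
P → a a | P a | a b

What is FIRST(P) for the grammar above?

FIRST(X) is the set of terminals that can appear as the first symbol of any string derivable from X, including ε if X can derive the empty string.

We compute FIRST(P) using the standard algorithm.
FIRST(P) = {a}
FIRST(S) = {a}
Therefore, FIRST(P) = {a}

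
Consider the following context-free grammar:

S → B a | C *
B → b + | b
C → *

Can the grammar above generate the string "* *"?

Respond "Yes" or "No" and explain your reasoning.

Yes - a valid derivation exists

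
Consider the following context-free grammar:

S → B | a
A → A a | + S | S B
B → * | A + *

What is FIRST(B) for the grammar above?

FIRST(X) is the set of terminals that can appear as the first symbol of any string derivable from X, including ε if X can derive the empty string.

We compute FIRST(B) using the standard algorithm.
FIRST(A) = {*, +, a}
FIRST(B) = {*, +, a}
FIRST(S) = {*, +, a}
Therefore, FIRST(B) = {*, +, a}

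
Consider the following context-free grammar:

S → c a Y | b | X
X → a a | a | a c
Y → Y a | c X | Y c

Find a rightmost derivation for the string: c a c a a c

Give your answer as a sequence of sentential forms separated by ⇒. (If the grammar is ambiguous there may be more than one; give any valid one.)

S ⇒ c a Y ⇒ c a Y c ⇒ c a c X c ⇒ c a c a a c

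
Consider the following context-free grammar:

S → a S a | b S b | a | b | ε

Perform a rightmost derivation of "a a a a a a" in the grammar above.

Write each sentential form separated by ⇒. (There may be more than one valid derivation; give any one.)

S ⇒ a S a ⇒ a a S a a ⇒ a a a S a a a ⇒ a a a a a a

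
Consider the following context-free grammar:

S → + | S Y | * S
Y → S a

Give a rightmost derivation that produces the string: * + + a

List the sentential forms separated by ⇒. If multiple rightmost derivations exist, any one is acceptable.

S ⇒ S Y ⇒ S S a ⇒ S + a ⇒ * S + a ⇒ * + + a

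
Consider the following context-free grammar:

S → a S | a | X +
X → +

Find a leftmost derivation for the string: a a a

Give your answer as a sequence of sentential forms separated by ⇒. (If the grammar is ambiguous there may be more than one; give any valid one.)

S ⇒ a S ⇒ a a S ⇒ a a a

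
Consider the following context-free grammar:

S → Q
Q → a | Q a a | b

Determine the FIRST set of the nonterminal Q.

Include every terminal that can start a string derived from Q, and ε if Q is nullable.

We compute FIRST(Q) using the standard algorithm.
FIRST(Q) = {a, b}
FIRST(S) = {a, b}
Therefore, FIRST(Q) = {a, b}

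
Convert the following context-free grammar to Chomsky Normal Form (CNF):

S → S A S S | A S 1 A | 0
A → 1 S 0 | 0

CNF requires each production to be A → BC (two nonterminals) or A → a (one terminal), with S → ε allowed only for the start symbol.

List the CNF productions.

T1 → 1; S → 0; T0 → 0; A → 0; S → S X0; X0 → A X1; X1 → S S; S → A X2; X2 → S X3; X3 → T1 A; A → T1 X4; X4 → S T0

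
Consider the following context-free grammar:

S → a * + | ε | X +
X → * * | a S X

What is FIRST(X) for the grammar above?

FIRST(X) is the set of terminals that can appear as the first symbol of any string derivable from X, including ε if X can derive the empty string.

We compute FIRST(X) using the standard algorithm.
FIRST(S) = {*, a, ε}
FIRST(X) = {*, a}
Therefore, FIRST(X) = {*, a}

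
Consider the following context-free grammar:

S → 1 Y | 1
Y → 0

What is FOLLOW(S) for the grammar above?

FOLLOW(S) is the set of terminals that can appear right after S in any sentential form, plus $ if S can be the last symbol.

We compute FOLLOW(S) using the standard algorithm.
FOLLOW(S) starts with {$}.
FIRST(S) = {1}
FIRST(Y) = {0}
FOLLOW(S) = {$}
FOLLOW(Y) = {$}
Therefore, FOLLOW(S) = {$}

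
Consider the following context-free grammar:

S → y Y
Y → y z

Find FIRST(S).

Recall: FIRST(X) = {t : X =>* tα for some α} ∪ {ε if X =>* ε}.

We compute FIRST(S) using the standard algorithm.
FIRST(S) = {y}
FIRST(Y) = {y}
Therefore, FIRST(S) = {y}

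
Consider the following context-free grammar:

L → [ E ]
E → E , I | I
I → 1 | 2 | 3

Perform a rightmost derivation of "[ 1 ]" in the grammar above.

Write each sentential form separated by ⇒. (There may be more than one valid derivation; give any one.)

L ⇒ [ E ] ⇒ [ I ] ⇒ [ 1 ]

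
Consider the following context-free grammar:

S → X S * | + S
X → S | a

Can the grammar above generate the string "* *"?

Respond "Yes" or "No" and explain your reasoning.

No - no valid derivation exists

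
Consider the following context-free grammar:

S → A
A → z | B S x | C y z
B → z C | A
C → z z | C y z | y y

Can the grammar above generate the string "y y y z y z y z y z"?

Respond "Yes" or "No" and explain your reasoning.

Yes - a valid derivation exists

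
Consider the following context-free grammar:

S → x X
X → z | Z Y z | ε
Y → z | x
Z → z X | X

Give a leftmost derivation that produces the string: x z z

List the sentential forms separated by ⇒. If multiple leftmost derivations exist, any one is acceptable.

S ⇒ x X ⇒ x Z Y z ⇒ x X Y z ⇒ x Y z ⇒ x z z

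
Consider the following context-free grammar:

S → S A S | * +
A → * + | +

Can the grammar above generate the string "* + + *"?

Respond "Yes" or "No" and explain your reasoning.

No - no valid derivation exists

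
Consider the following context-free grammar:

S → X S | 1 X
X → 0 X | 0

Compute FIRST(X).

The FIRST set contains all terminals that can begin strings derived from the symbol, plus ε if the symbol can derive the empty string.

We compute FIRST(X) using the standard algorithm.
FIRST(S) = {0, 1}
FIRST(X) = {0}
Therefore, FIRST(X) = {0}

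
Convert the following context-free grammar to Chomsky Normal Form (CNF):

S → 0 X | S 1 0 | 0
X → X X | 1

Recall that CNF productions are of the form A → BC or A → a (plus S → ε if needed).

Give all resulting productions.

T0 → 0; T1 → 1; S → 0; X → 1; S → T0 X; S → S X0; X0 → T1 T0; X → X X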